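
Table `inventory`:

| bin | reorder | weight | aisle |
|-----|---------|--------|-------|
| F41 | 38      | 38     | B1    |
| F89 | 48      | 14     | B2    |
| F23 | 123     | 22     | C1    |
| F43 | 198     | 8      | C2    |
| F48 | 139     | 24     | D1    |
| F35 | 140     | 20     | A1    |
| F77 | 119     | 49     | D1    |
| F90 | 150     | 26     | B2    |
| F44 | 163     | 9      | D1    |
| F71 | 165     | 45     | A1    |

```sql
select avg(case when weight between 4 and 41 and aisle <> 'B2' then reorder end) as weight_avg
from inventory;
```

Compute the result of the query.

133.5

bin=F41: ✓ → 38
bin=F89: ✗
bin=F23: ✓ → 123
bin=F43: ✓ → 198
bin=F48: ✓ → 139
bin=F35: ✓ → 140
bin=F77: ✗
bin=F90: ✗
bin=F44: ✓ → 163
bin=F71: ✗
weight_avg = (38 + 123 + 198 + 139 + 140 + 163) / 6 = 133.5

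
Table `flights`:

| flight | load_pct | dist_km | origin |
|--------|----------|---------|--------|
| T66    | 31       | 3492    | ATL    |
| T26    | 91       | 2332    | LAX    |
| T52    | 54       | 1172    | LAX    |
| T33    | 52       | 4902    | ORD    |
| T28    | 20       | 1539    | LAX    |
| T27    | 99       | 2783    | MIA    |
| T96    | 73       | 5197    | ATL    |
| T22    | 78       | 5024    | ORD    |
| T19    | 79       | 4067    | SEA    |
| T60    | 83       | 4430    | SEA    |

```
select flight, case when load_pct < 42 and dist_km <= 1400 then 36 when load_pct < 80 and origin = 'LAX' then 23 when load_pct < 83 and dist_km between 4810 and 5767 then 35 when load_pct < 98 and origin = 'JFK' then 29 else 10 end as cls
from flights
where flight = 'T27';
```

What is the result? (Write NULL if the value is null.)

flight = T27: load_pct=99, dist_km=2783, origin=MIA.
load_pct < 42 and dist_km <= 1400 → false
load_pct < 80 and origin = 'LAX' → false
load_pct < 83 and dist_km between 4810 and 5767 → false
load_pct < 98 and origin = 'JFK' → false
No prior WHEN matched → ELSE → 10

10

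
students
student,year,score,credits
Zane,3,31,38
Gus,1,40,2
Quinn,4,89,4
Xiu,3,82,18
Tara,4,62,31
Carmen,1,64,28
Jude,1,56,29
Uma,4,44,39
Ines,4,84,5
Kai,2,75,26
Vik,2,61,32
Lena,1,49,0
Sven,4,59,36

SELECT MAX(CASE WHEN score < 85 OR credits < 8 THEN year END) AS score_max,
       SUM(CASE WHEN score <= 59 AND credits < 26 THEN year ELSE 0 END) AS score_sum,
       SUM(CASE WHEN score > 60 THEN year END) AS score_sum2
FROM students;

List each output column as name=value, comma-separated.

[score_max: score < 85 OR credits < 8]
student=Zane: ✓ → 3
student=Gus: ✓ → 1
student=Quinn: ✓ → 4
student=Xiu: ✓ → 3
student=Tara: ✓ → 4
student=Carmen: ✓ → 1
student=Jude: ✓ → 1
student=Uma: ✓ → 4
student=Ines: ✓ → 4
student=Kai: ✓ → 2
student=Vik: ✓ → 2
student=Lena: ✓ → 1
student=Sven: ✓ → 4
score_max = MAX(3, 1, 4, 3, 4, 1, 1, 4, 4, 2, 2, 1, 4) = 4
—
[score_sum: score <= 59 AND credits < 26]
student=Zane: ✗
student=Gus: ✓ → 1
student=Quinn: ✗
student=Xiu: ✗
student=Tara: ✗
student=Carmen: ✗
student=Jude: ✗
student=Uma: ✗
student=Ines: ✗
student=Kai: ✗
student=Vik: ✗
student=Lena: ✓ → 1
student=Sven: ✗
score_sum = 1 + 1 = 2
—
[score_sum2: score > 60]
student=Zane: ✗
student=Gus: ✗
student=Quinn: ✓ → 4
student=Xiu: ✓ → 3
student=Tara: ✓ → 4
student=Carmen: ✓ → 1
student=Jude: ✗
student=Uma: ✗
student=Ines: ✓ → 4
student=Kai: ✓ → 2
student=Vik: ✓ → 2
student=Lena: ✗
student=Sven: ✗
score_sum2 = 4 + 3 + 4 + 1 + 4 + 2 + 2 = 20

score_max=4, score_sum=2, score_sum2=20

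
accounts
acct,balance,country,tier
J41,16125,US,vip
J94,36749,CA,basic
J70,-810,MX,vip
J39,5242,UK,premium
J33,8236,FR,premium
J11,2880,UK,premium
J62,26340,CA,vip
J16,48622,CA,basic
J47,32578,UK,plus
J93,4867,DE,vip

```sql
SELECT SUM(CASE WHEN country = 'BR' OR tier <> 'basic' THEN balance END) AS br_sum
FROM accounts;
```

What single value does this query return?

acct=J41: ✓ → 16125
acct=J94: ✗
acct=J70: ✓ → -810
acct=J39: ✓ → 5242
acct=J33: ✓ → 8236
acct=J11: ✓ → 2880
acct=J62: ✓ → 26340
acct=J16: ✗
acct=J47: ✓ → 32578
acct=J93: ✓ → 4867
br_sum = 16125 + -810 + 5242 + 8236 + 2880 + 26340 + 32578 + 4867 = 95458

95458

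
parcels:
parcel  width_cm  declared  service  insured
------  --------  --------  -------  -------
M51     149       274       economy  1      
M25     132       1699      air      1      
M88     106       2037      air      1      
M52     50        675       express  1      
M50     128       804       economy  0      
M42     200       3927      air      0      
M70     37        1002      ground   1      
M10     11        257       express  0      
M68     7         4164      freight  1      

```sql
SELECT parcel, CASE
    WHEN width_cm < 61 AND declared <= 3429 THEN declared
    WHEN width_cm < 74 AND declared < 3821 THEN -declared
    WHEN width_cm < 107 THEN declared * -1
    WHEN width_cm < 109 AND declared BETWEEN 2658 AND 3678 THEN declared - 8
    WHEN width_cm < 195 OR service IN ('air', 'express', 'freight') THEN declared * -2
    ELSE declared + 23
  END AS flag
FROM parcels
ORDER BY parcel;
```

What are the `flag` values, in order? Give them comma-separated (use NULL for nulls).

257, -3398, -7854, -1608, -548, 675, -4164, 1002, -2037

parcel=M10: width_cm < 61 AND declared <= 3429 → 257
parcel=M25: width_cm < 195 OR service IN ('air', 'express', 'freight') → -3398
parcel=M42: width_cm < 195 OR service IN ('air', 'express', 'freight') → -7854
parcel=M50: width_cm < 195 OR service IN ('air', 'express', 'freight') → -1608
parcel=M51: width_cm < 195 OR service IN ('air', 'express', 'freight') → -548
parcel=M52: width_cm < 61 AND declared <= 3429 → 675
parcel=M68: width_cm < 107 → -4164
parcel=M70: width_cm < 61 AND declared <= 3429 → 1002
parcel=M88: width_cm < 107 → -2037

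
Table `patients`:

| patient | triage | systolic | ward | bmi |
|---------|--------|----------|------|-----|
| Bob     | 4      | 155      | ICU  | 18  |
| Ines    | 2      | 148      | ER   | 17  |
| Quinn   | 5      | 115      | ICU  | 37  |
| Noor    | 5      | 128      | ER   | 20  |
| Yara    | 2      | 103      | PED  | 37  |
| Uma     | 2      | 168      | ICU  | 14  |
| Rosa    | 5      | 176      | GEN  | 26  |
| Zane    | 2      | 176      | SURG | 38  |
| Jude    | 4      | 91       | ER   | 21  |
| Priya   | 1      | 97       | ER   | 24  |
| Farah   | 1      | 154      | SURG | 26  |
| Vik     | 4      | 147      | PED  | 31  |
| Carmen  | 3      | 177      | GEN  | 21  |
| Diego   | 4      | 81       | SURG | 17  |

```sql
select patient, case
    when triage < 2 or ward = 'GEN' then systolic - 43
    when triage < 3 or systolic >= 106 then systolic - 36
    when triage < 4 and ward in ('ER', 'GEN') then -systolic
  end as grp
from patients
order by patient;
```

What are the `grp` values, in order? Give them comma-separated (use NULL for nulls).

patient=Bob: triage < 3 or systolic >= 106 → 119
patient=Carmen: triage < 2 or ward = 'GEN' → 134
patient=Diego: (no match → NULL) → NULL
patient=Farah: triage < 2 or ward = 'GEN' → 111
patient=Ines: triage < 3 or systolic >= 106 → 112
patient=Jude: (no match → NULL) → NULL
patient=Noor: triage < 3 or systolic >= 106 → 92
patient=Priya: triage < 2 or ward = 'GEN' → 54
patient=Quinn: triage < 3 or systolic >= 106 → 79
patient=Rosa: triage < 2 or ward = 'GEN' → 133
patient=Uma: triage < 3 or systolic >= 106 → 132
patient=Vik: triage < 3 or systolic >= 106 → 111
patient=Yara: triage < 3 or systolic >= 106 → 67
patient=Zane: triage < 3 or systolic >= 106 → 140

119, 134, NULL, 111, 112, NULL, 92, 54, 79, 133, 132, 111, 67, 140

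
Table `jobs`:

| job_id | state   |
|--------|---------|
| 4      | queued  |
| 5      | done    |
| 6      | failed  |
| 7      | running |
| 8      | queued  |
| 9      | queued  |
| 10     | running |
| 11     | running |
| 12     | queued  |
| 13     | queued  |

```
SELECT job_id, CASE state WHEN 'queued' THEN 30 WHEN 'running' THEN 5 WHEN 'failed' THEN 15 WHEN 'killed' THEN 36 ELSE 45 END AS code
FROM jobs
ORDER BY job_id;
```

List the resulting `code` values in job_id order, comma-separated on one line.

job_id=4: state='queued' → 30
job_id=5: ELSE → 45
job_id=6: state='failed' → 15
job_id=7: state='running' → 5
job_id=8: state='queued' → 30
job_id=9: state='queued' → 30
job_id=10: state='running' → 5
job_id=11: state='running' → 5
job_id=12: state='queued' → 30
job_id=13: state='queued' → 30

30, 45, 15, 5, 30, 30, 5, 5, 30, 30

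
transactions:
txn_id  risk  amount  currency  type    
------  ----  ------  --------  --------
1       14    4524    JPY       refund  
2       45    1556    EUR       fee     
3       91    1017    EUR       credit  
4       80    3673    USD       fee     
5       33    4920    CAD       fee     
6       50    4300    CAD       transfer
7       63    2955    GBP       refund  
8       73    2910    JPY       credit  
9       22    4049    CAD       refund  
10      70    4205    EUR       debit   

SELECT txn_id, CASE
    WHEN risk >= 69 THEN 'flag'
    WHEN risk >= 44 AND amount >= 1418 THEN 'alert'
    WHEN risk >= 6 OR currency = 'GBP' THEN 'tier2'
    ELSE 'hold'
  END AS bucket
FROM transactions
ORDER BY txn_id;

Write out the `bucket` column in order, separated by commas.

tier2, alert, flag, flag, tier2, alert, alert, flag, tier2, flag

txn_id=1: risk >= 6 OR currency = 'GBP' → tier2
txn_id=2: risk >= 44 AND amount >= 1418 → alert
txn_id=3: risk >= 69 → flag
txn_id=4: risk >= 69 → flag
txn_id=5: risk >= 6 OR currency = 'GBP' → tier2
txn_id=6: risk >= 44 AND amount >= 1418 → alert
txn_id=7: risk >= 44 AND amount >= 1418 → alert
txn_id=8: risk >= 69 → flag
txn_id=9: risk >= 6 OR currency = 'GBP' → tier2
txn_id=10: risk >= 69 → flag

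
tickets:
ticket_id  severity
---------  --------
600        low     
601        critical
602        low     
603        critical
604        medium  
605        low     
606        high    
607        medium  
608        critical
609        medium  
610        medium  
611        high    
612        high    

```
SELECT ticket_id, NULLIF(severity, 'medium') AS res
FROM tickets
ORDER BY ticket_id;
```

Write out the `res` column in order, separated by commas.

ticket_id=600: severity=low vs medium: differ → low
ticket_id=601: severity=critical vs medium: differ → critical
ticket_id=602: severity=low vs medium: differ → low
ticket_id=603: severity=critical vs medium: differ → critical
ticket_id=604: severity=medium vs medium: equal → NULL
ticket_id=605: severity=low vs medium: differ → low
ticket_id=606: severity=high vs medium: differ → high
ticket_id=607: severity=medium vs medium: equal → NULL
ticket_id=608: severity=critical vs medium: differ → critical
ticket_id=609: severity=medium vs medium: equal → NULL
ticket_id=610: severity=medium vs medium: equal → NULL
ticket_id=611: severity=high vs medium: differ → high
ticket_id=612: severity=high vs medium: differ → high

low, critical, low, critical, NULL, low, high, NULL, critical, NULL, NULL, high, high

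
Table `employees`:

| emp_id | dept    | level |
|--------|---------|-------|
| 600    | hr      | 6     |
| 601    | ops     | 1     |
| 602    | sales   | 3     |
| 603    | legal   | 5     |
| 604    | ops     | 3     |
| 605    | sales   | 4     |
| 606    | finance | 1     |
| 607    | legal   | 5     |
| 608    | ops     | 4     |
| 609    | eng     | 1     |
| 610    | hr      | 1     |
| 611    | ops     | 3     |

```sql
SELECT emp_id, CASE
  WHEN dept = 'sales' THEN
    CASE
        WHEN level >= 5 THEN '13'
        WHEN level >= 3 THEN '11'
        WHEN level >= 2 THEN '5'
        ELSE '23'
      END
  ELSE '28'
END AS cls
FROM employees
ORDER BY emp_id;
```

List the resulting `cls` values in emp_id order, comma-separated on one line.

28, 28, 11, 28, 28, 11, 28, 28, 28, 28, 28, 28

emp_id=600: dept='hr' → outer ELSE → 28
emp_id=601: dept='ops' → outer ELSE → 28
emp_id=602: dept='sales' → inner[level >= 3] → 11
emp_id=603: dept='legal' → outer ELSE → 28
emp_id=604: dept='ops' → outer ELSE → 28
emp_id=605: dept='sales' → inner[level >= 3] → 11
emp_id=606: dept='finance' → outer ELSE → 28
emp_id=607: dept='legal' → outer ELSE → 28
emp_id=608: dept='ops' → outer ELSE → 28
emp_id=609: dept='eng' → outer ELSE → 28
emp_id=610: dept='hr' → outer ELSE → 28
emp_id=611: dept='ops' → outer ELSE → 28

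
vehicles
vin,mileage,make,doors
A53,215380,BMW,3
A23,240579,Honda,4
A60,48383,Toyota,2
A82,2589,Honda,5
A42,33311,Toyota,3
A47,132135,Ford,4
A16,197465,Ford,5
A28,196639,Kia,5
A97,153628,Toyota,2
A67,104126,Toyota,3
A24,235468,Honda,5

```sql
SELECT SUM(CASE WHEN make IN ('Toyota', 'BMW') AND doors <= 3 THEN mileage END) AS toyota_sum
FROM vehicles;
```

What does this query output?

vin=A53: ✓ → 215380
vin=A23: ✗
vin=A60: ✓ → 48383
vin=A82: ✗
vin=A42: ✓ → 33311
vin=A47: ✗
vin=A16: ✗
vin=A28: ✗
vin=A97: ✓ → 153628
vin=A67: ✓ → 104126
vin=A24: ✗
toyota_sum = 215380 + 48383 + 33311 + 153628 + 104126 = 554828

554828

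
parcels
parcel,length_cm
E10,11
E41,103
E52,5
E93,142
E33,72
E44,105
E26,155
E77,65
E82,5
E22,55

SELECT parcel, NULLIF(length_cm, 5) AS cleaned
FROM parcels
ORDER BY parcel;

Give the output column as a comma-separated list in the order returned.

11, 55, 155, 72, 103, 105, NULL, 65, NULL, 142

parcel=E10: length_cm=11 vs 5: differ → 11
parcel=E22: length_cm=55 vs 5: differ → 55
parcel=E26: length_cm=155 vs 5: differ → 155
parcel=E33: length_cm=72 vs 5: differ → 72
parcel=E41: length_cm=103 vs 5: differ → 103
parcel=E44: length_cm=105 vs 5: differ → 105
parcel=E52: length_cm=5 vs 5: equal → NULL
parcel=E77: length_cm=65 vs 5: differ → 65
parcel=E82: length_cm=5 vs 5: equal → NULL
parcel=E93: length_cm=142 vs 5: differ → 142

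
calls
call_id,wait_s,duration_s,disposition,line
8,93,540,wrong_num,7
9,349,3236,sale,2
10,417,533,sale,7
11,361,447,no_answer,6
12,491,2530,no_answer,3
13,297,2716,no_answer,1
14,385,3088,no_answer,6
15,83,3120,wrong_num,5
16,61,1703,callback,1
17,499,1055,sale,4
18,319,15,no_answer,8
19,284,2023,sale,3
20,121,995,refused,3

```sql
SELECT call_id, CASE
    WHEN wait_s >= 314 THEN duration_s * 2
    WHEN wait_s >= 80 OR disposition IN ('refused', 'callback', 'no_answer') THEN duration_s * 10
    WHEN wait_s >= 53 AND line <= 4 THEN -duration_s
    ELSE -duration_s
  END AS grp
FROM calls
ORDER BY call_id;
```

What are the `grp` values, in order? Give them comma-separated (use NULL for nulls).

5400, 6472, 1066, 894, 5060, 27160, 6176, 31200, 17030, 2110, 30, 20230, 9950

call_id=8: wait_s >= 80 OR disposition IN ('refused', 'callback', 'no_answer') → 5400
call_id=9: wait_s >= 314 → 6472
call_id=10: wait_s >= 314 → 1066
call_id=11: wait_s >= 314 → 894
call_id=12: wait_s >= 314 → 5060
call_id=13: wait_s >= 80 OR disposition IN ('refused', 'callback', 'no_answer') → 27160
call_id=14: wait_s >= 314 → 6176
call_id=15: wait_s >= 80 OR disposition IN ('refused', 'callback', 'no_answer') → 31200
call_id=16: wait_s >= 80 OR disposition IN ('refused', 'callback', 'no_answer') → 17030
call_id=17: wait_s >= 314 → 2110
call_id=18: wait_s >= 314 → 30
call_id=19: wait_s >= 80 OR disposition IN ('refused', 'callback', 'no_answer') → 20230
call_id=20: wait_s >= 80 OR disposition IN ('refused', 'callback', 'no_answer') → 9950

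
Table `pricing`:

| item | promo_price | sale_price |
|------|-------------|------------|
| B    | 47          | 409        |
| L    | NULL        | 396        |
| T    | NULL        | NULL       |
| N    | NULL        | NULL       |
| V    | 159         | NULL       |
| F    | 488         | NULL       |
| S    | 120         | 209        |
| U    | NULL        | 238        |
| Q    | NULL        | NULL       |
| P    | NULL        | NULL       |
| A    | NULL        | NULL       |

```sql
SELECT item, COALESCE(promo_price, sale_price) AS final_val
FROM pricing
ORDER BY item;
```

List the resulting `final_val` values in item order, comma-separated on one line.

item=A: promo_price=NULL, sale_price=NULL (all NULL) → NULL
item=B: promo_price=47 → 47
item=F: promo_price=488 → 488
item=L: promo_price=NULL, sale_price=396 → 396
item=N: promo_price=NULL, sale_price=NULL (all NULL) → NULL
item=P: promo_price=NULL, sale_price=NULL (all NULL) → NULL
item=Q: promo_price=NULL, sale_price=NULL (all NULL) → NULL
item=S: promo_price=120 → 120
item=T: promo_price=NULL, sale_price=NULL (all NULL) → NULL
item=U: promo_price=NULL, sale_price=238 → 238
item=V: promo_price=159 → 159

NULL, 47, 488, 396, NULL, NULL, NULL, 120, NULL, 238, 159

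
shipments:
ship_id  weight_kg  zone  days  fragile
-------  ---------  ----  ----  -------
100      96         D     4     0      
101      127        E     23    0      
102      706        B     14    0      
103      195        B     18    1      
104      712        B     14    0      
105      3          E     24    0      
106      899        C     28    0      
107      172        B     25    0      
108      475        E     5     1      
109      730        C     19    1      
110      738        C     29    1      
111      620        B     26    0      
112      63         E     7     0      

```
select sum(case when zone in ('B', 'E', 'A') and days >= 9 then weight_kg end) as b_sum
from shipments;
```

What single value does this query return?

ship_id=100: ✗
ship_id=101: ✓ → 127
ship_id=102: ✓ → 706
ship_id=103: ✓ → 195
ship_id=104: ✓ → 712
ship_id=105: ✓ → 3
ship_id=106: ✗
ship_id=107: ✓ → 172
ship_id=108: ✗
ship_id=109: ✗
ship_id=110: ✗
ship_id=111: ✓ → 620
ship_id=112: ✗
b_sum = 127 + 706 + 195 + 712 + 3 + 172 + 620 = 2535

2535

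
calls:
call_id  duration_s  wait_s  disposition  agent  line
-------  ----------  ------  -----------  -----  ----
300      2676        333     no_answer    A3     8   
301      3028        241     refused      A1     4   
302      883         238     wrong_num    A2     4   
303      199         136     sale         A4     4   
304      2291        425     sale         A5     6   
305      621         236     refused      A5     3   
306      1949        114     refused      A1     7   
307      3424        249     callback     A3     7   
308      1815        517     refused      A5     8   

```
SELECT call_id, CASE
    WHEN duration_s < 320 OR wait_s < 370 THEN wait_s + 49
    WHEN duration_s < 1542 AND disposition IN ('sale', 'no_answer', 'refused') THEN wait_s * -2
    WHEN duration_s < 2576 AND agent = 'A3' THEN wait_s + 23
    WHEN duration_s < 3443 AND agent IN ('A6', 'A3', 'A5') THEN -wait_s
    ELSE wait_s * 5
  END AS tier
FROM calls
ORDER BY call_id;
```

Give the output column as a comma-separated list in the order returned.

call_id=300: duration_s < 320 OR wait_s < 370 → 382
call_id=301: duration_s < 320 OR wait_s < 370 → 290
call_id=302: duration_s < 320 OR wait_s < 370 → 287
call_id=303: duration_s < 320 OR wait_s < 370 → 185
call_id=304: duration_s < 3443 AND agent IN ('A6', 'A3', 'A5') → -425
call_id=305: duration_s < 320 OR wait_s < 370 → 285
call_id=306: duration_s < 320 OR wait_s < 370 → 163
call_id=307: duration_s < 320 OR wait_s < 370 → 298
call_id=308: duration_s < 3443 AND agent IN ('A6', 'A3', 'A5') → -517

382, 290, 287, 185, -425, 285, 163, 298, -517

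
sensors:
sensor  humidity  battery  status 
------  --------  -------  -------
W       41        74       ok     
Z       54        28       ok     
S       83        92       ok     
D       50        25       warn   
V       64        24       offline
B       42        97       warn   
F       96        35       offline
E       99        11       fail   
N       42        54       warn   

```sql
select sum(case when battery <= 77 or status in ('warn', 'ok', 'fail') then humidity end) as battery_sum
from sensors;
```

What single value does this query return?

571

sensor=W: ✓ → 41
sensor=Z: ✓ → 54
sensor=S: ✓ → 83
sensor=D: ✓ → 50
sensor=V: ✓ → 64
sensor=B: ✓ → 42
sensor=F: ✓ → 96
sensor=E: ✓ → 99
sensor=N: ✓ → 42
battery_sum = 41 + 54 + 83 + 50 + 64 + 42 + 96 + 99 + 42 = 571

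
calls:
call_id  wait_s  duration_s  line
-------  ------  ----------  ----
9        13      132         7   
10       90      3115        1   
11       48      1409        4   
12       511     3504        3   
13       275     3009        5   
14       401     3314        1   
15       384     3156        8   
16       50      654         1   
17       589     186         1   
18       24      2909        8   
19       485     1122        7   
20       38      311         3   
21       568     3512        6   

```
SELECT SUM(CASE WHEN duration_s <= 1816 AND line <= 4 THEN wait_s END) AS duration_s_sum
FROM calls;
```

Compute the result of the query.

call_id=9: ✗
call_id=10: ✗
call_id=11: ✓ → 48
call_id=12: ✗
call_id=13: ✗
call_id=14: ✗
call_id=15: ✗
call_id=16: ✓ → 50
call_id=17: ✓ → 589
call_id=18: ✗
call_id=19: ✗
call_id=20: ✓ → 38
call_id=21: ✗
duration_s_sum = 48 + 50 + 589 + 38 = 725

725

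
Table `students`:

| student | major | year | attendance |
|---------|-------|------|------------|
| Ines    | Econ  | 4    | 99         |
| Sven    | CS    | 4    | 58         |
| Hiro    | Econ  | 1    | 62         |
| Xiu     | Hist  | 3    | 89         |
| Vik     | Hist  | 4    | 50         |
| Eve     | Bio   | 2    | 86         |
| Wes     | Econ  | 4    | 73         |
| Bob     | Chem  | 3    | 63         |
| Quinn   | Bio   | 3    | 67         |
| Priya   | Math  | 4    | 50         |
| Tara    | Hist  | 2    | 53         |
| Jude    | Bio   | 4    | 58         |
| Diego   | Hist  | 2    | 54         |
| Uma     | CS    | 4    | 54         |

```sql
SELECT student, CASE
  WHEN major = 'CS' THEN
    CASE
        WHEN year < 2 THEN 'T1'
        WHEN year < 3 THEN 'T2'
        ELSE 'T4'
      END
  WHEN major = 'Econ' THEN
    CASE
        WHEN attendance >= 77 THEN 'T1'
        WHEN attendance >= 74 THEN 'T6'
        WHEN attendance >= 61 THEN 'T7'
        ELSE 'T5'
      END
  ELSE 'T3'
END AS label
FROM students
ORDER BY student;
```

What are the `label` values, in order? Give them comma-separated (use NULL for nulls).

student=Bob: major='Chem' → outer ELSE → T3
student=Diego: major='Hist' → outer ELSE → T3
student=Eve: major='Bio' → outer ELSE → T3
student=Hiro: major='Econ' → inner[attendance >= 61] → T7
student=Ines: major='Econ' → inner[attendance >= 77] → T1
student=Jude: major='Bio' → outer ELSE → T3
student=Priya: major='Math' → outer ELSE → T3
student=Quinn: major='Bio' → outer ELSE → T3
student=Sven: major='CS' → inner[ELSE] → T4
student=Tara: major='Hist' → outer ELSE → T3
student=Uma: major='CS' → inner[ELSE] → T4
student=Vik: major='Hist' → outer ELSE → T3
student=Wes: major='Econ' → inner[attendance >= 61] → T7
student=Xiu: major='Hist' → outer ELSE → T3

T3, T3, T3, T7, T1, T3, T3, T3, T4, T3, T4, T3, T7, T3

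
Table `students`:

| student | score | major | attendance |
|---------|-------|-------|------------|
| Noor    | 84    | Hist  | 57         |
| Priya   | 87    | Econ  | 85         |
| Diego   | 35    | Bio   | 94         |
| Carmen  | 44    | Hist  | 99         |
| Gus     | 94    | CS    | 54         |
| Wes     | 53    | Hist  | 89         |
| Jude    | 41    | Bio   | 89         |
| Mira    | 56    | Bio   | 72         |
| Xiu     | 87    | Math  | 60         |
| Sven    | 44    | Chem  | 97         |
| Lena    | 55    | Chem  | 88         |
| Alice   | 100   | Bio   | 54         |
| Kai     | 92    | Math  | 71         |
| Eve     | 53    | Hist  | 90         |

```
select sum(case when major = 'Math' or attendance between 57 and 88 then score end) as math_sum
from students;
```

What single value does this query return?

student=Noor: ✓ → 84
student=Priya: ✓ → 87
student=Diego: ✗
student=Carmen: ✗
student=Gus: ✗
student=Wes: ✗
student=Jude: ✗
student=Mira: ✓ → 56
student=Xiu: ✓ → 87
student=Sven: ✗
student=Lena: ✓ → 55
student=Alice: ✗
student=Kai: ✓ → 92
student=Eve: ✗
math_sum = 84 + 87 + 56 + 87 + 55 + 92 = 461

461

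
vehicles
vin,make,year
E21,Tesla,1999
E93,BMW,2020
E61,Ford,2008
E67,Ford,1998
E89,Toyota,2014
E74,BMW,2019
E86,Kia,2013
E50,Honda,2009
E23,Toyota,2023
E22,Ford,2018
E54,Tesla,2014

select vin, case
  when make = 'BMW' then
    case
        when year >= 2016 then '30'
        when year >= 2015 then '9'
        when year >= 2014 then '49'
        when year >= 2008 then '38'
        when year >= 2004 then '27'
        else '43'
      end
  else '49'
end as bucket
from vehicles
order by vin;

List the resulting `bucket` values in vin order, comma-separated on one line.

49, 49, 49, 49, 49, 49, 49, 30, 49, 49, 30

vin=E21: make='Tesla' → outer ELSE → 49
vin=E22: make='Ford' → outer ELSE → 49
vin=E23: make='Toyota' → outer ELSE → 49
vin=E50: make='Honda' → outer ELSE → 49
vin=E54: make='Tesla' → outer ELSE → 49
vin=E61: make='Ford' → outer ELSE → 49
vin=E67: make='Ford' → outer ELSE → 49
vin=E74: make='BMW' → inner[year >= 2016] → 30
vin=E86: make='Kia' → outer ELSE → 49
vin=E89: make='Toyota' → outer ELSE → 49
vin=E93: make='BMW' → inner[year >= 2016] → 30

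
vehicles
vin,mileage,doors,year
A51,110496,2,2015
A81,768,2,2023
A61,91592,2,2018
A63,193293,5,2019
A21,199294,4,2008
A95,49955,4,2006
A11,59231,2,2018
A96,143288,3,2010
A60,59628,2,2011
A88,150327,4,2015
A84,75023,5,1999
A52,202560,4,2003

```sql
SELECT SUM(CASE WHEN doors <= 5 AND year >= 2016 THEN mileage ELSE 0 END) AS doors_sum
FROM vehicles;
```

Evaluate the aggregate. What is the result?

vin=A51: ✗
vin=A81: ✓ → 768
vin=A61: ✓ → 91592
vin=A63: ✓ → 193293
vin=A21: ✗
vin=A95: ✗
vin=A11: ✓ → 59231
vin=A96: ✗
vin=A60: ✗
vin=A88: ✗
vin=A84: ✗
vin=A52: ✗
doors_sum = 768 + 91592 + 193293 + 59231 = 344884

344884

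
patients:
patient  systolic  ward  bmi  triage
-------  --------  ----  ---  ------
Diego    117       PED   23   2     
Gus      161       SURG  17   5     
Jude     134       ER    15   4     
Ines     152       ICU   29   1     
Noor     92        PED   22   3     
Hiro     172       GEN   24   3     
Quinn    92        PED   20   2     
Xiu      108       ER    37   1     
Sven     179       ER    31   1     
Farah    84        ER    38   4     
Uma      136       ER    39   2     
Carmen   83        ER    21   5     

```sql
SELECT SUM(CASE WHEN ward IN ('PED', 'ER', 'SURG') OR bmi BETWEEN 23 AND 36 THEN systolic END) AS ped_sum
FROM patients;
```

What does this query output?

1510

patient=Diego: ✓ → 117
patient=Gus: ✓ → 161
patient=Jude: ✓ → 134
patient=Ines: ✓ → 152
patient=Noor: ✓ → 92
patient=Hiro: ✓ → 172
patient=Quinn: ✓ → 92
patient=Xiu: ✓ → 108
patient=Sven: ✓ → 179
patient=Farah: ✓ → 84
patient=Uma: ✓ → 136
patient=Carmen: ✓ → 83
ped_sum = 117 + 161 + 134 + 152 + 92 + 172 + 92 + 108 + 179 + 84 + 136 + 83 = 1510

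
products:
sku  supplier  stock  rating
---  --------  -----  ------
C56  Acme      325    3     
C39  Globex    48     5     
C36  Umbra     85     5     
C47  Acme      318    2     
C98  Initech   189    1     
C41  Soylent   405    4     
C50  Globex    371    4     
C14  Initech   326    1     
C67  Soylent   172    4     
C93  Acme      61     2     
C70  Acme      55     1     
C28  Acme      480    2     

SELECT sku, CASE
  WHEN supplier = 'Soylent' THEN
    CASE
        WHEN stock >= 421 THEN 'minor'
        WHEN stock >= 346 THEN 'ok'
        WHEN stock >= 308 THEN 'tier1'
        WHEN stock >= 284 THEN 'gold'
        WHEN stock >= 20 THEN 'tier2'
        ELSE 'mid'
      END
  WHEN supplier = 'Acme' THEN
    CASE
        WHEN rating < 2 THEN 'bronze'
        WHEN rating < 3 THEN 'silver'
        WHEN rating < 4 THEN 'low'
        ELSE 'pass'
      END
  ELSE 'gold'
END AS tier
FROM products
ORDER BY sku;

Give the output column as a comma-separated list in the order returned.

sku=C14: supplier='Initech' → outer ELSE → gold
sku=C28: supplier='Acme' → inner[rating < 3] → silver
sku=C36: supplier='Umbra' → outer ELSE → gold
sku=C39: supplier='Globex' → outer ELSE → gold
sku=C41: supplier='Soylent' → inner[stock >= 346] → ok
sku=C47: supplier='Acme' → inner[rating < 3] → silver
sku=C50: supplier='Globex' → outer ELSE → gold
sku=C56: supplier='Acme' → inner[rating < 4] → low
sku=C67: supplier='Soylent' → inner[stock >= 20] → tier2
sku=C70: supplier='Acme' → inner[rating < 2] → bronze
sku=C93: supplier='Acme' → inner[rating < 3] → silver
sku=C98: supplier='Initech' → outer ELSE → gold

gold, silver, gold, gold, ok, silver, gold, low, tier2, bronze, silver, gold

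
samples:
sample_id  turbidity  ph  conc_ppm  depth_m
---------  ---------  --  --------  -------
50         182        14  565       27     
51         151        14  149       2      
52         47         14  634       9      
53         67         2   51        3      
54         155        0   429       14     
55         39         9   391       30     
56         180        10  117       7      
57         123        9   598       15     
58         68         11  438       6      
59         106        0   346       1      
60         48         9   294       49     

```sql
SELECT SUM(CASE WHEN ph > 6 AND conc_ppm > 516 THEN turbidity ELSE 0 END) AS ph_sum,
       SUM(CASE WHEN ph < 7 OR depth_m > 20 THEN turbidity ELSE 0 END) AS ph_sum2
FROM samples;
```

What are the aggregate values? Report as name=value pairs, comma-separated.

ph_sum=352, ph_sum2=597

[ph_sum: ph > 6 AND conc_ppm > 516]
sample_id=50: ✓ → 182
sample_id=51: ✗
sample_id=52: ✓ → 47
sample_id=53: ✗
sample_id=54: ✗
sample_id=55: ✗
sample_id=56: ✗
sample_id=57: ✓ → 123
sample_id=58: ✗
sample_id=59: ✗
sample_id=60: ✗
ph_sum = 182 + 47 + 123 = 352
—
[ph_sum2: ph < 7 OR depth_m > 20]
sample_id=50: ✓ → 182
sample_id=51: ✗
sample_id=52: ✗
sample_id=53: ✓ → 67
sample_id=54: ✓ → 155
sample_id=55: ✓ → 39
sample_id=56: ✗
sample_id=57: ✗
sample_id=58: ✗
sample_id=59: ✓ → 106
sample_id=60: ✓ → 48
ph_sum2 = 182 + 67 + 155 + 39 + 106 + 48 = 597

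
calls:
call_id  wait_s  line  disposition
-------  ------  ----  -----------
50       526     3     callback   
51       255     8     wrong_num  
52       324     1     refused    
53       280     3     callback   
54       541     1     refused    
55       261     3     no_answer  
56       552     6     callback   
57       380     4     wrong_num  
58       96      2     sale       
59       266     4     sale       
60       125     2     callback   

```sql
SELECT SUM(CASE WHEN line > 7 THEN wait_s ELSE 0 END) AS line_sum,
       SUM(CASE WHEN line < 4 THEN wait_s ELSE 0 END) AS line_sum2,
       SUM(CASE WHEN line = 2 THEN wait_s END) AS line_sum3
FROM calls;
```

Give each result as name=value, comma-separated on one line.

[line_sum: line > 7]
call_id=50: ✗
call_id=51: ✓ → 255
call_id=52: ✗
call_id=53: ✗
call_id=54: ✗
call_id=55: ✗
call_id=56: ✗
call_id=57: ✗
call_id=58: ✗
call_id=59: ✗
call_id=60: ✗
line_sum = 255
—
[line_sum2: line < 4]
call_id=50: ✓ → 526
call_id=51: ✗
call_id=52: ✓ → 324
call_id=53: ✓ → 280
call_id=54: ✓ → 541
call_id=55: ✓ → 261
call_id=56: ✗
call_id=57: ✗
call_id=58: ✓ → 96
call_id=59: ✗
call_id=60: ✓ → 125
line_sum2 = 526 + 324 + 280 + 541 + 261 + 96 + 125 = 2153
—
[line_sum3: line = 2]
call_id=50: ✗
call_id=51: ✗
call_id=52: ✗
call_id=53: ✗
call_id=54: ✗
call_id=55: ✗
call_id=56: ✗
call_id=57: ✗
call_id=58: ✓ → 96
call_id=59: ✗
call_id=60: ✓ → 125
line_sum3 = 96 + 125 = 221

line_sum=255, line_sum2=2153, line_sum3=221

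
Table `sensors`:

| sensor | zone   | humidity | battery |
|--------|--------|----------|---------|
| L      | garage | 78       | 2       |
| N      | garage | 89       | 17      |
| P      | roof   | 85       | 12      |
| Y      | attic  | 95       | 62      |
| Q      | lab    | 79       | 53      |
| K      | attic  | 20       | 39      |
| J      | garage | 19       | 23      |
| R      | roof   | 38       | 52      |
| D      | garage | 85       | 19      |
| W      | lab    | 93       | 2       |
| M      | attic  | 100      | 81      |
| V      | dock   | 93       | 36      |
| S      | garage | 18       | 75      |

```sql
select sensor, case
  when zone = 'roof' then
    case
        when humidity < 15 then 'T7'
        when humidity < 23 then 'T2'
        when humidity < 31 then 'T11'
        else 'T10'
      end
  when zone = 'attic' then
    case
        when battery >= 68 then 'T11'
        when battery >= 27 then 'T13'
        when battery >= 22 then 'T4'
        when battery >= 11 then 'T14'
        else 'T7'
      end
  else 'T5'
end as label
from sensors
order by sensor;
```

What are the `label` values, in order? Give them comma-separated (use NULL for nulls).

sensor=D: zone='garage' → outer ELSE → T5
sensor=J: zone='garage' → outer ELSE → T5
sensor=K: zone='attic' → inner[battery >= 27] → T13
sensor=L: zone='garage' → outer ELSE → T5
sensor=M: zone='attic' → inner[battery >= 68] → T11
sensor=N: zone='garage' → outer ELSE → T5
sensor=P: zone='roof' → inner[ELSE] → T10
sensor=Q: zone='lab' → outer ELSE → T5
sensor=R: zone='roof' → inner[ELSE] → T10
sensor=S: zone='garage' → outer ELSE → T5
sensor=V: zone='dock' → outer ELSE → T5
sensor=W: zone='lab' → outer ELSE → T5
sensor=Y: zone='attic' → inner[battery >= 27] → T13

T5, T5, T13, T5, T11, T5, T10, T5, T10, T5, T5, T5, T13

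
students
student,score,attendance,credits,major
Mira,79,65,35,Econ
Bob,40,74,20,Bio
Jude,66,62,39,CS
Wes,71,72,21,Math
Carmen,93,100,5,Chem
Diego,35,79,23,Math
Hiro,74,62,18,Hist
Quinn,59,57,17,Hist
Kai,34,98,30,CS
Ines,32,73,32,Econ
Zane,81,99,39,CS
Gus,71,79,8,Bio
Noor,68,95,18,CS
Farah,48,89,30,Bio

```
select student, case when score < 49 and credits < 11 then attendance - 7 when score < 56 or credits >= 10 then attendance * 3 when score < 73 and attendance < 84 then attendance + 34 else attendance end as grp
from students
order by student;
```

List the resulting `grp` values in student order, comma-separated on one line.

student=Bob: score < 56 or credits >= 10 → 222
student=Carmen: ELSE → 100
student=Diego: score < 56 or credits >= 10 → 237
student=Farah: score < 56 or credits >= 10 → 267
student=Gus: score < 73 and attendance < 84 → 113
student=Hiro: score < 56 or credits >= 10 → 186
student=Ines: score < 56 or credits >= 10 → 219
student=Jude: score < 56 or credits >= 10 → 186
student=Kai: score < 56 or credits >= 10 → 294
student=Mira: score < 56 or credits >= 10 → 195
student=Noor: score < 56 or credits >= 10 → 285
student=Quinn: score < 56 or credits >= 10 → 171
student=Wes: score < 56 or credits >= 10 → 216
student=Zane: score < 56 or credits >= 10 → 297

222, 100, 237, 267, 113, 186, 219, 186, 294, 195, 285, 171, 216, 297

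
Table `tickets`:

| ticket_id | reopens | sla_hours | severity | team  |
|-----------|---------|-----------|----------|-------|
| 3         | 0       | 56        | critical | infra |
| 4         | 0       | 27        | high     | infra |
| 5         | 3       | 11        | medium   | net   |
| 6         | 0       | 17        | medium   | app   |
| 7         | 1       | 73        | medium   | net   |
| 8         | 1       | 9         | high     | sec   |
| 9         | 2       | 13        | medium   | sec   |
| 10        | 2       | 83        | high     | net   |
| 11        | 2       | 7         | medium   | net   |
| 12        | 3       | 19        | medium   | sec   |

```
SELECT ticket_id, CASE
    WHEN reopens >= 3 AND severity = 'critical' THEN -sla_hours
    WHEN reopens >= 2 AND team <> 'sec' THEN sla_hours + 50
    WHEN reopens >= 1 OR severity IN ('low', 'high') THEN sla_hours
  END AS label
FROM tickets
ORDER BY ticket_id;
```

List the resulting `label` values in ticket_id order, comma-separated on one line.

ticket_id=3: (no match → NULL) → NULL
ticket_id=4: reopens >= 1 OR severity IN ('low', 'high') → 27
ticket_id=5: reopens >= 2 AND team <> 'sec' → 61
ticket_id=6: (no match → NULL) → NULL
ticket_id=7: reopens >= 1 OR severity IN ('low', 'high') → 73
ticket_id=8: reopens >= 1 OR severity IN ('low', 'high') → 9
ticket_id=9: reopens >= 1 OR severity IN ('low', 'high') → 13
ticket_id=10: reopens >= 2 AND team <> 'sec' → 133
ticket_id=11: reopens >= 2 AND team <> 'sec' → 57
ticket_id=12: reopens >= 1 OR severity IN ('low', 'high') → 19

NULL, 27, 61, NULL, 73, 9, 13, 133, 57, 19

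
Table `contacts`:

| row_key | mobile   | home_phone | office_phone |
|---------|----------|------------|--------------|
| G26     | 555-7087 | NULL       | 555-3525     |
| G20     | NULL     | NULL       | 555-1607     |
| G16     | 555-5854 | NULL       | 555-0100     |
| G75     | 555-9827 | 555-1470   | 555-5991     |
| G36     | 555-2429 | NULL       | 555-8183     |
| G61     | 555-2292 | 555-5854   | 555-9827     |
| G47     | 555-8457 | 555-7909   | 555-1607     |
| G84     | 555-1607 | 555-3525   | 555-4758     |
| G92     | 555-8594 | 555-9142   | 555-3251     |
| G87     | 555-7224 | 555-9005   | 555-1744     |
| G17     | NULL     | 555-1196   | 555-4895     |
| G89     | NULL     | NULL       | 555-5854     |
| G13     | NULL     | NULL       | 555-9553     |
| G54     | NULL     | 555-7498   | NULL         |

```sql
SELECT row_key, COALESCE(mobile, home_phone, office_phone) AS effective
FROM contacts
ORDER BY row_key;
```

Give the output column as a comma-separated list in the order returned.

row_key=G13: mobile=NULL, home_phone=NULL, office_phone=555-9553 → 555-9553
row_key=G16: mobile=555-5854 → 555-5854
row_key=G17: mobile=NULL, home_phone=555-1196 → 555-1196
row_key=G20: mobile=NULL, home_phone=NULL, office_phone=555-1607 → 555-1607
row_key=G26: mobile=555-7087 → 555-7087
row_key=G36: mobile=555-2429 → 555-2429
row_key=G47: mobile=555-8457 → 555-8457
row_key=G54: mobile=NULL, home_phone=555-7498 → 555-7498
row_key=G61: mobile=555-2292 → 555-2292
row_key=G75: mobile=555-9827 → 555-9827
row_key=G84: mobile=555-1607 → 555-1607
row_key=G87: mobile=555-7224 → 555-7224
row_key=G89: mobile=NULL, home_phone=NULL, office_phone=555-5854 → 555-5854
row_key=G92: mobile=555-8594 → 555-8594

555-9553, 555-5854, 555-1196, 555-1607, 555-7087, 555-2429, 555-8457, 555-7498, 555-2292, 555-9827, 555-1607, 555-7224, 555-5854, 555-8594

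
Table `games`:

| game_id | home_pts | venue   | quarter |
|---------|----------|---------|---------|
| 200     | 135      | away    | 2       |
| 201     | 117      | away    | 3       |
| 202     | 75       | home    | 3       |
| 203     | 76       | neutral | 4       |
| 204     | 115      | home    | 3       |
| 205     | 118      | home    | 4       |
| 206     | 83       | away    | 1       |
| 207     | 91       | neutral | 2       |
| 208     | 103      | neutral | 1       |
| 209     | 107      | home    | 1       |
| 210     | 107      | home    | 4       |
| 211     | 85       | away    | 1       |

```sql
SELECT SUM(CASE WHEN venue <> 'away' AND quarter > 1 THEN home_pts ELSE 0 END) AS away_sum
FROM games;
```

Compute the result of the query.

game_id=200: ✗
game_id=201: ✗
game_id=202: ✓ → 75
game_id=203: ✓ → 76
game_id=204: ✓ → 115
game_id=205: ✓ → 118
game_id=206: ✗
game_id=207: ✓ → 91
game_id=208: ✗
game_id=209: ✗
game_id=210: ✓ → 107
game_id=211: ✗
away_sum = 75 + 76 + 115 + 118 + 91 + 107 = 582

582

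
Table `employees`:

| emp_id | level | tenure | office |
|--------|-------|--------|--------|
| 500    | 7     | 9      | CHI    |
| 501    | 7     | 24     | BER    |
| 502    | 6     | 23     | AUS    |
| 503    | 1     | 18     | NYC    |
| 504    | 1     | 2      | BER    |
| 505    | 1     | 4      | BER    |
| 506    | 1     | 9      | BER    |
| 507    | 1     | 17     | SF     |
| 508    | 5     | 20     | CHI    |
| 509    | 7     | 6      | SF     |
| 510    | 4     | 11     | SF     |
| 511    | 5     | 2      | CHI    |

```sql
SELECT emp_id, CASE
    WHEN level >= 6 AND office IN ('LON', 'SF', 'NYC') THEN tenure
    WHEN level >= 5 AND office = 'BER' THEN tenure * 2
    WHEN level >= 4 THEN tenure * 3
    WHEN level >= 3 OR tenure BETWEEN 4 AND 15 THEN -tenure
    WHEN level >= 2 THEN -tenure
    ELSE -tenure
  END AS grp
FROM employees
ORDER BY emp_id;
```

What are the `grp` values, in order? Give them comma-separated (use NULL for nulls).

emp_id=500: level >= 4 → 27
emp_id=501: level >= 5 AND office = 'BER' → 48
emp_id=502: level >= 4 → 69
emp_id=503: ELSE → -18
emp_id=504: ELSE → -2
emp_id=505: level >= 3 OR tenure BETWEEN 4 AND 15 → -4
emp_id=506: level >= 3 OR tenure BETWEEN 4 AND 15 → -9
emp_id=507: ELSE → -17
emp_id=508: level >= 4 → 60
emp_id=509: level >= 6 AND office IN ('LON', 'SF', 'NYC') → 6
emp_id=510: level >= 4 → 33
emp_id=511: level >= 4 → 6

27, 48, 69, -18, -2, -4, -9, -17, 60, 6, 33, 6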